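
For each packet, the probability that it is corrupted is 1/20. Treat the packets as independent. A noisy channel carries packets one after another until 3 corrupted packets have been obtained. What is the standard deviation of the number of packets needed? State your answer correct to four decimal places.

Y = total packets until the third success; negative binomial with r=3, p=0.05.
SD(Y) = √[r(1−p)/p²] = √(1140.000000) = 33.763886

33.7639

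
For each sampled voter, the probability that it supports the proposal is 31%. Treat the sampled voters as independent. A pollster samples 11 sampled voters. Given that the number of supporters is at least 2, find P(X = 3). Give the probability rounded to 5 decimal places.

0.28071

X ~ Binomial(11, 0.31). Want P(X=3 | X≥2) = P(X=3) / P(X≥2).
P(X=3) = C(11,3)·0.31^3·0.69^8 = 0.2525584
P(X≥2) = 1 − 0.0168787 − 0.0834152 = 0.8997060
Ratio = 0.2525584 / 0.8997060 = 0.2807121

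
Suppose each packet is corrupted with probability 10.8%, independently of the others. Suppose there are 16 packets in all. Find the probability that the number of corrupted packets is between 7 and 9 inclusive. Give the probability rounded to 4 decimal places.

0.0008

X ~ Binomial(16, 0.108); P(7 ≤ X ≤ 9) = Σ C(16,k) p^k (1−p)^(16−k) over k:
  k=7: C(16,7)·0.108^7·0.892^9 = 0.000701
  k=8: C(16,8)·0.108^8·0.892^8 = 0.000095
  k=9: C(16,9)·0.108^9·0.892^7 = 0.000010
Total = 0.000807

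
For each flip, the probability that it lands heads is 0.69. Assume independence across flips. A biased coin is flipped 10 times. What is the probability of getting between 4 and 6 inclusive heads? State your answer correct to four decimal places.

0.3644

X ~ Binomial(10, 0.69); P(4 ≤ X ≤ 6) = Σ C(10,k) p^k (1−p)^(10−k) over k:
  k=4: C(10,4)·0.69^4·0.31^6 = 0.042246
  k=5: C(10,5)·0.69^5·0.31^5 = 0.112838
  k=6: C(10,6)·0.69^6·0.31^4 = 0.209296
Total = 0.364380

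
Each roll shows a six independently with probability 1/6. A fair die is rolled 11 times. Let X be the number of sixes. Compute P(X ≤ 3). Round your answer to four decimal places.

X ~ Binomial(11, 0.166667); P(X ≤ 3) = Σ C(11,k) p^k (1−p)^(11−k) over k:
  k=0: C(11,0)·0.166667^0·0.833333^11 = 0.134588
  k=1: C(11,1)·0.166667^1·0.833333^10 = 0.296094
  k=2: C(11,2)·0.166667^2·0.833333^9 = 0.296094
  k=3: C(11,3)·0.166667^3·0.833333^8 = 0.177656
Total = 0.904431

0.9044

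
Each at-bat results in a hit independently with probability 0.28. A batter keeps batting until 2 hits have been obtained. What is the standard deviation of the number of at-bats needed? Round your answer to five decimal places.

4.28571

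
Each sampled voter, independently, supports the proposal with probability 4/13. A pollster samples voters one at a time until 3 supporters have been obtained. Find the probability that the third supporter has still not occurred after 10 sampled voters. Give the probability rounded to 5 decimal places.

Needing more than 10 sampled voters ⇔ fewer than 3 successes in the first 10. With X ~ Binomial(10, 0.307692), P(Y > 10) = P(X ≤ 2).
  k=0: C(10,0)·0.307692^0·0.692308^10 = 0.0252925
  k=1: C(10,1)·0.307692^1·0.692308^9 = 0.1124111
  k=2: C(10,2)·0.307692^2·0.692308^8 = 0.2248221
P(X ≤ 2) = 0.3625257

0.36253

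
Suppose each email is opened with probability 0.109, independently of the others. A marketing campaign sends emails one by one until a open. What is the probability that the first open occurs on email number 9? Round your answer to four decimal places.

0.0433

Geometric (trials to first success), p = 0.109.
P(Y = 9) = (1−p)^8 · p = 0.39721 · 0.109 = 0.043296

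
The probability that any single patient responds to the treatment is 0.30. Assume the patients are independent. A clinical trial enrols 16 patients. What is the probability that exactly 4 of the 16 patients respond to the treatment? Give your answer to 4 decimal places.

0.2040

X ~ Binomial(n=16, p=0.30).
P(X=4) = C(16,4) · p^4 · (1−p)^12
= 1820 · 0.0081 · 0.013841 = 0.204048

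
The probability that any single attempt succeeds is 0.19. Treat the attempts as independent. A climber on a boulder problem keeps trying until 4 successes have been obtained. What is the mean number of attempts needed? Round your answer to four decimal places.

21.0526

Y = total attempts until the fourth success; negative binomial with r=4, p=0.19.
E[Y] = r / p = 4 / 0.19 = 21.052632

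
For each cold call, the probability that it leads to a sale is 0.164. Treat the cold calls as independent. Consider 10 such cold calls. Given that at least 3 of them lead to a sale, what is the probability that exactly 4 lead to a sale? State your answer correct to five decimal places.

0.23858

X ~ Binomial(10, 0.164). Want P(X=4 | X≥3) = P(X=4) / P(X≥3).
P(X=4) = C(10,4)·0.164^4·0.836^6 = 0.0518600
P(X≥3) = 1 − 0.1667488 − 0.3271149 − 0.2887689 = 0.2173674
Ratio = 0.0518600 / 0.2173674 = 0.2385822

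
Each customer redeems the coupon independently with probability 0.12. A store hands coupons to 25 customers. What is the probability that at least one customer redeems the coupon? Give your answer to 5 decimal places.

0.95907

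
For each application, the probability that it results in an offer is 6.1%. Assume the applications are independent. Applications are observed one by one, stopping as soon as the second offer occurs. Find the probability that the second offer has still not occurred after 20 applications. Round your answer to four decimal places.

Needing more than 20 applications ⇔ fewer than 2 successes in the first 20. With X ~ Binomial(20, 0.061), P(Y > 20) = P(X ≤ 1).
  k=0: C(20,0)·0.061^0·0.939^20 = 0.283996
  k=1: C(20,1)·0.061^1·0.939^19 = 0.368983
P(X ≤ 1) = 0.652979

0.6530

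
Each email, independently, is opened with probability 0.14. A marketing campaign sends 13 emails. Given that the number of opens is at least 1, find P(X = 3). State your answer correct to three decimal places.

X ~ Binomial(13, 0.14). Want P(X=3 | X≥1) = P(X=3) / P(X≥1).
P(X=3) = C(13,3)·0.14^3·0.86^10 = 0.17367
P(X≥1) = 1 − 0.14076 = 0.85924
Ratio = 0.17367 / 0.85924 = 0.20213

0.202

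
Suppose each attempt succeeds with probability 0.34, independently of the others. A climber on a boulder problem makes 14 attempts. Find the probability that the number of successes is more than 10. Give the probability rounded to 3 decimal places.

X ~ Binomial(14, 0.34); P(X ≥ 11) = Σ C(14,k) p^k (1−p)^(14−k) over k:
  k=11: C(14,11)·0.34^11·0.66^3 = 0.00073
  k=12: C(14,12)·0.34^12·0.66^2 = 0.00009
  k=13: C(14,13)·0.34^13·0.66^1 = 0.00001
  k=14: C(14,14)·0.34^14·0.66^0 = 0.00000
Total = 0.00084

0.001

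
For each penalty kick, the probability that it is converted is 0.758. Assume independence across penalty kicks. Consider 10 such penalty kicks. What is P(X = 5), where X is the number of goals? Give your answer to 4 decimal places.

X ~ Binomial(n=10, p=0.758).
P(X=5) = C(10,5) · p^5 · (1−p)^5
= 252 · 0.25023 · 0.00083 = 0.052339

0.0523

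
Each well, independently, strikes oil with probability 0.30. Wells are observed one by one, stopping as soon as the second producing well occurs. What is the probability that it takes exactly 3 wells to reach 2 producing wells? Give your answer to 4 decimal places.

0.1260

Y = trial on which the second success occurs; negative binomial, r=2, p=0.30.
P(Y=3) = C(2,1) · p^2 · (1−p)^1
= 2 · 0.09 · 0.7 = 0.126000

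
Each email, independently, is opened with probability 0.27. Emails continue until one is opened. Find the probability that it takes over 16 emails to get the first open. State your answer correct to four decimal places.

0.0065

Y = number of emails to the first success; geometric, p = 0.27.
P(Y > 16) = P(first 16 all fail) = (1−p)^16 = 0.006504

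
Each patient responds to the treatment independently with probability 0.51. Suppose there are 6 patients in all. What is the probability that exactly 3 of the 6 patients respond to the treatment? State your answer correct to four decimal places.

X ~ Binomial(n=6, p=0.51).
P(X=3) = C(6,3) · p^3 · (1−p)^3
= 20 · 0.13265 · 0.11765 = 0.312125

0.3121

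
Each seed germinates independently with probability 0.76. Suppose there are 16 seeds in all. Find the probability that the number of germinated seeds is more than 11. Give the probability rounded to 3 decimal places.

0.666

X ~ Binomial(16, 0.76); P(X ≥ 12) = Σ C(16,k) p^k (1−p)^(16−k) over k:
  k=12: C(16,12)·0.76^12·0.24^4 = 0.22422
  k=13: C(16,13)·0.76^13·0.24^3 = 0.21847
  k=14: C(16,14)·0.76^14·0.24^2 = 0.14825
  k=15: C(16,15)·0.76^15·0.24^1 = 0.06259
  k=16: C(16,16)·0.76^16·0.24^0 = 0.01239
Total = 0.66593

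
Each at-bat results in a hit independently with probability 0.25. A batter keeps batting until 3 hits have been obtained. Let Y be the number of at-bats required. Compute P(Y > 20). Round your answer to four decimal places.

Needing more than 20 at-bats ⇔ fewer than 3 successes in the first 20. With X ~ Binomial(20, 0.25), P(Y > 20) = P(X ≤ 2).
  k=0: C(20,0)·0.25^0·0.75^20 = 0.003171
  k=1: C(20,1)·0.25^1·0.75^19 = 0.021141
  k=2: C(20,2)·0.25^2·0.75^18 = 0.066948
P(X ≤ 2) = 0.091260

0.0913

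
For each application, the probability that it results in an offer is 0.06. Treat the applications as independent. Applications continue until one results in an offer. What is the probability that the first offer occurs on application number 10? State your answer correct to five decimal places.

Geometric (trials to first success), p = 0.06.
P(Y = 10) = (1−p)^9 · p = 0.57299 · 0.06 = 0.0343797

0.03438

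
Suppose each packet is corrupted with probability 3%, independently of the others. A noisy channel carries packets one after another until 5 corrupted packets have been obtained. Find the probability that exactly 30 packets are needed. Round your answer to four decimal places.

0.0003

Y = trial on which the fifth success occurs; negative binomial, r=5, p=0.03.
P(Y=30) = C(29,4) · p^5 · (1−p)^25
= 23751 · 2.43e-08 · 0.46697 = 0.000270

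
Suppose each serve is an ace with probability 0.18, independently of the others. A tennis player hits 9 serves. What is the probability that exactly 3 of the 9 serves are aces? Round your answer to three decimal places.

X ~ Binomial(n=9, p=0.18).
P(X=3) = C(9,3) · p^3 · (1−p)^6
= 84 · 0.005832 · 0.30401 = 0.14893

0.149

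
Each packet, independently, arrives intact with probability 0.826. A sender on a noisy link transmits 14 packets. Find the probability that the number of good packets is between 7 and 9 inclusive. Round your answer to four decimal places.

X ~ Binomial(14, 0.826); P(7 ≤ X ≤ 9) = Σ C(14,k) p^k (1−p)^(14−k) over k:
  k=7: C(14,7)·0.826^7·0.174^7 = 0.004348
  k=8: C(14,8)·0.826^8·0.174^6 = 0.018059
  k=9: C(14,9)·0.826^9·0.174^5 = 0.057152
Total = 0.079558

0.0796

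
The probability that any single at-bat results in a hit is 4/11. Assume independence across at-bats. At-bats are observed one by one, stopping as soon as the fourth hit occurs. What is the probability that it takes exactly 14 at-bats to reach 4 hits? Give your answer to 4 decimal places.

Y = trial on which the fourth success occurs; negative binomial, r=4, p=0.363636.
P(Y=14) = C(13,3) · p^4 · (1−p)^10
= 286 · 0.017485 · 0.010891 = 0.054461

0.0545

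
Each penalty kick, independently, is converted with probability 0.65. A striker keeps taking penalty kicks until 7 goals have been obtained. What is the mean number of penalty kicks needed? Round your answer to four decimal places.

Y = total penalty kicks until the seventh success; negative binomial with r=7, p=0.65.
E[Y] = r / p = 7 / 0.65 = 10.769231

10.7692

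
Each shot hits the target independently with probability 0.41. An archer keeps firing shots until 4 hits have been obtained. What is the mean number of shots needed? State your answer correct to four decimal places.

Y = total shots until the fourth success; negative binomial with r=4, p=0.41.
E[Y] = r / p = 4 / 0.41 = 9.756098

9.7561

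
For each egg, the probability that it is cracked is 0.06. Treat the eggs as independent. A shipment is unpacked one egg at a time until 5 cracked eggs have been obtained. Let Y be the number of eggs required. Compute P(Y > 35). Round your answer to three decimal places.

Needing more than 35 eggs ⇔ fewer than 5 successes in the first 35. With X ~ Binomial(35, 0.06), P(Y > 35) = P(X ≤ 4).
  k=0: C(35,0)·0.06^0·0.94^35 = 0.11468
  k=1: C(35,1)·0.06^1·0.94^34 = 0.25619
  k=2: C(35,2)·0.06^2·0.94^33 = 0.27800
  k=3: C(35,3)·0.06^3·0.94^32 = 0.19519
  k=4: C(35,4)·0.06^4·0.94^31 = 0.09967
P(X ≤ 4) = 0.94372

0.944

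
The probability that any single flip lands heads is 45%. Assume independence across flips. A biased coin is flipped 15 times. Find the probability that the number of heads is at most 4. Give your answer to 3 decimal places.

0.120

X ~ Binomial(15, 0.45); P(X ≤ 4) = Σ C(15,k) p^k (1−p)^(15−k) over k:
  k=0: C(15,0)·0.45^0·0.55^15 = 0.00013
  k=1: C(15,1)·0.45^1·0.55^14 = 0.00156
  k=2: C(15,2)·0.45^2·0.55^13 = 0.00896
  k=3: C(15,3)·0.45^3·0.55^12 = 0.03177
  k=4: C(15,4)·0.45^4·0.55^11 = 0.07798
Total = 0.12040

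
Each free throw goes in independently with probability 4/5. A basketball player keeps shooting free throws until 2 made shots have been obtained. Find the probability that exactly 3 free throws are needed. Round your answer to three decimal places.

0.256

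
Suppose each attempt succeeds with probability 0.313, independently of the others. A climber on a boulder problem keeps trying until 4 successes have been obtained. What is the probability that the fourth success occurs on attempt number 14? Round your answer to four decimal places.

0.0643

Y = trial on which the fourth success occurs; negative binomial, r=4, p=0.313.
P(Y=14) = C(13,3) · p^4 · (1−p)^10
= 286 · 0.0095979 · 0.023419 = 0.064285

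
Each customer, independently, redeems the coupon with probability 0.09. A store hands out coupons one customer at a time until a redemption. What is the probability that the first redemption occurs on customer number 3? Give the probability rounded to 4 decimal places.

Geometric (trials to first success), p = 0.09.
P(Y = 3) = (1−p)^2 · p = 0.8281 · 0.09 = 0.074529

0.0745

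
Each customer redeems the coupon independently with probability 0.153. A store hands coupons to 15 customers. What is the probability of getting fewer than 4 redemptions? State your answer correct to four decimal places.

X ~ Binomial(15, 0.153); P(X ≤ 3) = Σ C(15,k) p^k (1−p)^(15−k) over k:
  k=0: C(15,0)·0.153^0·0.847^15 = 0.082842
  k=1: C(15,1)·0.153^1·0.847^14 = 0.224466
  k=2: C(15,2)·0.153^2·0.847^13 = 0.283829
  k=3: C(15,3)·0.153^3·0.847^12 = 0.222171
Total = 0.813307

0.8133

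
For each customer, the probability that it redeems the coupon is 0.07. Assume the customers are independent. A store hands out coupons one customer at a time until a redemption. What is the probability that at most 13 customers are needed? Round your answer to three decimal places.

Y = number of customers to the first success; geometric, p = 0.07.
P(Y ≤ 13) = 1 − (1−p)^13 = 1 − 0.38929 = 0.61071

0.611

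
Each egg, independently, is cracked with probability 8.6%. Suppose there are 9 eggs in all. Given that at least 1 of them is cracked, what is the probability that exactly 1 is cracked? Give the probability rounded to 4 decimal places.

X ~ Binomial(9, 0.086). Want P(X=1 | X≥1) = P(X=1) / P(X≥1).
P(X=1) = C(9,1)·0.086^1·0.914^8 = 0.376973
P(X≥1) = 1 − 0.445160 = 0.554840
Ratio = 0.376973 / 0.554840 = 0.679426

0.6794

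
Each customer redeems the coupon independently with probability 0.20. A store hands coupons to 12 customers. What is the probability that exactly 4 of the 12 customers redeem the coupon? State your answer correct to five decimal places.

0.13288

X ~ Binomial(n=12, p=0.20).
P(X=4) = C(12,4) · p^4 · (1−p)^8
= 495 · 0.0016 · 0.16777 = 0.1328756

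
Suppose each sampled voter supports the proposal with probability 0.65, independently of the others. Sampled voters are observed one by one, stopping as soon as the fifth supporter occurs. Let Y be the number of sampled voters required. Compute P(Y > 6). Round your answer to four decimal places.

0.6809

Needing more than 6 sampled voters ⇔ fewer than 5 successes in the first 6. With X ~ Binomial(6, 0.65), P(Y > 6) = P(X ≤ 4).
  k=0: C(6,0)·0.65^0·0.35^6 = 0.001838
  k=1: C(6,1)·0.65^1·0.35^5 = 0.020484
  k=2: C(6,2)·0.65^2·0.35^4 = 0.095102
  k=3: C(6,3)·0.65^3·0.35^3 = 0.235491
  k=4: C(6,4)·0.65^4·0.35^2 = 0.328005
P(X ≤ 4) = 0.680920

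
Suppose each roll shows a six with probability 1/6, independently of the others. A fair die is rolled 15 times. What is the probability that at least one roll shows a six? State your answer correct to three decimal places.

P(at least one) = 1 − P(none) = 1 − (1 − 0.166667)^15
= 1 − 0.06491 = 0.93509

0.935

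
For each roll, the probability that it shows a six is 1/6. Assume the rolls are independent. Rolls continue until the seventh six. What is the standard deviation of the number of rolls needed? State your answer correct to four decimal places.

14.4914

Y = total rolls until the seventh success; negative binomial with r=7, p=0.166667.
SD(Y) = √[r(1−p)/p²] = √(210.000000) = 14.491377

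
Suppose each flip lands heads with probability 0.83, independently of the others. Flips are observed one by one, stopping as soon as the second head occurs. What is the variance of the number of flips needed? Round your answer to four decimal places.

Y = total flips until the second success; negative binomial with r=2, p=0.83.
Var(Y) = r(1−p)/p² = 2·0.17 / 0.83² = 0.493540

0.4935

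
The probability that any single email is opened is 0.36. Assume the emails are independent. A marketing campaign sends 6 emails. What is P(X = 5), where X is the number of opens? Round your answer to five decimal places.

0.02322

X ~ Binomial(n=6, p=0.36).
P(X=5) = C(6,5) · p^5 · (1−p)^1
= 6 · 0.0060466 · 0.64 = 0.0232190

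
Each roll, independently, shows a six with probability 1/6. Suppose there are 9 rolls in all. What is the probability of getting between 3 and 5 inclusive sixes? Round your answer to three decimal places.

0.177

X ~ Binomial(9, 0.166667); P(3 ≤ X ≤ 5) = Σ C(9,k) p^k (1−p)^(9−k) over k:
  k=3: C(9,3)·0.166667^3·0.833333^6 = 0.13024
  k=4: C(9,4)·0.166667^4·0.833333^5 = 0.03907
  k=5: C(9,5)·0.166667^5·0.833333^4 = 0.00781
Total = 0.17712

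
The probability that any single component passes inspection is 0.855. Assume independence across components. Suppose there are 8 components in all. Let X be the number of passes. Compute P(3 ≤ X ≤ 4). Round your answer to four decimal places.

0.0188

X ~ Binomial(8, 0.855); P(3 ≤ X ≤ 4) = Σ C(8,k) p^k (1−p)^(8−k) over k:
  k=3: C(8,3)·0.855^3·0.145^5 = 0.002244
  k=4: C(8,4)·0.855^4·0.145^4 = 0.016536
Total = 0.018780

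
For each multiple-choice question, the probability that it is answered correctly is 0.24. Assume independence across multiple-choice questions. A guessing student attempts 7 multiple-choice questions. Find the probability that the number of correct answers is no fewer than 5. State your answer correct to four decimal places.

X ~ Binomial(7, 0.24); P(X ≥ 5) = Σ C(7,k) p^k (1−p)^(7−k) over k:
  k=5: C(7,5)·0.24^5·0.76^2 = 0.009658
  k=6: C(7,6)·0.24^6·0.76^1 = 0.001017
  k=7: C(7,7)·0.24^7·0.76^0 = 0.000046
Total = 0.010721

0.0107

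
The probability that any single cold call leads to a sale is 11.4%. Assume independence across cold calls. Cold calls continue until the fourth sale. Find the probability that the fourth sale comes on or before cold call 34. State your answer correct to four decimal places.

Finishing within 34 cold calls ⇔ at least 4 successes in the first 34. With X ~ Binomial(34, 0.114), P(Y ≤ 34) = 1 − P(X ≤ 3).
  k=0: C(34,0)·0.114^0·0.886^34 = 0.016321
  k=1: C(34,1)·0.114^1·0.886^33 = 0.071400
  k=2: C(34,2)·0.114^2·0.886^32 = 0.151583
  k=3: C(34,3)·0.114^3·0.886^31 = 0.208042
1 − 0.447346 = 0.552654

0.5527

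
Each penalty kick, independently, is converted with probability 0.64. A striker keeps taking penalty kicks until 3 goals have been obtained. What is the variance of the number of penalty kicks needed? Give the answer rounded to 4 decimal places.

Y = total penalty kicks until the third success; negative binomial with r=3, p=0.64.
Var(Y) = r(1−p)/p² = 3·0.36 / 0.64² = 2.636719

2.6367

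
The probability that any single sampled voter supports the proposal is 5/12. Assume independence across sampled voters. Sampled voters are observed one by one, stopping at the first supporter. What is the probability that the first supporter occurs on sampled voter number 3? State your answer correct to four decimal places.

0.1418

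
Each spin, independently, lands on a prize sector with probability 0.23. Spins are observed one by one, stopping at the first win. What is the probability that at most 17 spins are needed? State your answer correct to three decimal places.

Y = number of spins to the first success; geometric, p = 0.23.
P(Y ≤ 17) = 1 − (1−p)^17 = 1 − 0.01176 = 0.98824

0.988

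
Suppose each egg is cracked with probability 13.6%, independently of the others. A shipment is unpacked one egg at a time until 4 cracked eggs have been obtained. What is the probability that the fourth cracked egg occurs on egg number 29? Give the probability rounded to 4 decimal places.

Y = trial on which the fourth success occurs; negative binomial, r=4, p=0.136.
P(Y=29) = C(28,3) · p^4 · (1−p)^25
= 3276 · 0.0003421 · 0.025873 = 0.028996

0.0290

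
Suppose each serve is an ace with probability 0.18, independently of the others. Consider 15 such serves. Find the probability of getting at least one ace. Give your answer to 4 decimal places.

0.9490

P(at least one) = 1 − P(none) = 1 − (1 − 0.18)^15
= 1 − 0.050957 = 0.949043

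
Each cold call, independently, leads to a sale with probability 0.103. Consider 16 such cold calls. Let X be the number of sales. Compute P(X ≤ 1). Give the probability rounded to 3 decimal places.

X ~ Binomial(16, 0.103); P(X ≤ 1) = Σ C(16,k) p^k (1−p)^(16−k) over k:
  k=0: C(16,0)·0.103^0·0.897^16 = 0.17566
  k=1: C(16,1)·0.103^1·0.897^15 = 0.32273
Total = 0.49840

0.498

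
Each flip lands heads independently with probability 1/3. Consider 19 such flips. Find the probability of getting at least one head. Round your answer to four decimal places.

0.9995

P(at least one) = 1 − P(none) = 1 − (1 − 0.333333)^19
= 1 − 0.000451 = 0.999549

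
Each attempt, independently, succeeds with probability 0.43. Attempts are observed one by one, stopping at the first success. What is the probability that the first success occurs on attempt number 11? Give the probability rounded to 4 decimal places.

0.0016

Geometric (trials to first success), p = 0.43.
P(Y = 11) = (1−p)^10 · p = 0.0036203 · 0.43 = 0.001557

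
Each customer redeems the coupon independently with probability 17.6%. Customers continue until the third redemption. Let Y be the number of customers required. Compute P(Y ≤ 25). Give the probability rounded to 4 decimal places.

0.8416

Finishing within 25 customers ⇔ at least 3 successes in the first 25. With X ~ Binomial(25, 0.176), P(Y ≤ 25) = 1 − P(X ≤ 2).
  k=0: C(25,0)·0.176^0·0.824^25 = 0.007910
  k=1: C(25,1)·0.176^1·0.824^24 = 0.042238
  k=2: C(25,2)·0.176^2·0.824^23 = 0.108261
1 − 0.158409 = 0.841591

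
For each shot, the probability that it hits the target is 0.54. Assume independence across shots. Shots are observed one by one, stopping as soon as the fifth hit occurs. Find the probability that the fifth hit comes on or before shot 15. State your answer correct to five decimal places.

Finishing within 15 shots ⇔ at least 5 successes in the first 15. With X ~ Binomial(15, 0.54), P(Y ≤ 15) = 1 − P(X ≤ 4).
  k=0: C(15,0)·0.54^0·0.46^15 = 0.0000087
  k=1: C(15,1)·0.54^1·0.46^14 = 0.0001538
  k=2: C(15,2)·0.54^2·0.46^13 = 0.0012642
  k=3: C(15,3)·0.54^3·0.46^12 = 0.0064311
  k=4: C(15,4)·0.54^4·0.46^11 = 0.0226487
1 − 0.0305067 = 0.9694933

0.96949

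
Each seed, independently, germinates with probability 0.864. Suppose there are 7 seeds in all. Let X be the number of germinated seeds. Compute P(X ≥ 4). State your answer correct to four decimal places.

X ~ Binomial(7, 0.864); P(X ≥ 4) = Σ C(7,k) p^k (1−p)^(7−k) over k:
  k=4: C(7,4)·0.864^4·0.136^3 = 0.049061
  k=5: C(7,5)·0.864^5·0.136^2 = 0.187010
  k=6: C(7,6)·0.864^6·0.136^1 = 0.396022
  k=7: C(7,7)·0.864^7·0.136^0 = 0.359415
Total = 0.991509

0.9915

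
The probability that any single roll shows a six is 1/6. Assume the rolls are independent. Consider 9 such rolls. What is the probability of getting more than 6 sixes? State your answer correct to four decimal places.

0.0001

X ~ Binomial(9, 0.166667); P(X ≥ 7) = Σ C(9,k) p^k (1−p)^(9−k) over k:
  k=7: C(9,7)·0.166667^7·0.833333^2 = 0.000089
  k=8: C(9,8)·0.166667^8·0.833333^1 = 0.000004
  k=9: C(9,9)·0.166667^9·0.833333^0 = 0.000000
Total = 0.000094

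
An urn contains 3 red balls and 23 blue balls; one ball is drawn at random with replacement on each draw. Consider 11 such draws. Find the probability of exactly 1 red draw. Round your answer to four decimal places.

X ~ Binomial(n=11, p=0.115385).
P(X=1) = C(11,1) · p^1 · (1−p)^10
= 11 · 0.11538 · 0.29346 = 0.372465

0.3725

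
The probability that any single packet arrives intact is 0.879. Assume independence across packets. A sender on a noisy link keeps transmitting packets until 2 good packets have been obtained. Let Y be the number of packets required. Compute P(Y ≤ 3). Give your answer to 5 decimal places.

Finishing within 3 packets ⇔ at least 2 successes in the first 3. With X ~ Binomial(3, 0.879), P(Y ≤ 3) = 1 − P(X ≤ 1).
  k=0: C(3,0)·0.879^0·0.121^3 = 0.0017716
  k=1: C(3,1)·0.879^1·0.121^2 = 0.0386083
1 − 0.0403799 = 0.9596201

0.95962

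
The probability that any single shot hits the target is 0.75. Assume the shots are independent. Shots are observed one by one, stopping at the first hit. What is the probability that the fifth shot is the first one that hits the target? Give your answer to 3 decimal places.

Geometric (trials to first success), p = 0.75.
P(Y = 5) = (1−p)^4 · p = 0.0039062 · 0.75 = 0.00293

0.003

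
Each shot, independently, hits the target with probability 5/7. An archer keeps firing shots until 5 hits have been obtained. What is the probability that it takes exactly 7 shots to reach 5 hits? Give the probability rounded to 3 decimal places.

Y = trial on which the fifth success occurs; negative binomial, r=5, p=0.714286.
P(Y=7) = C(6,4) · p^5 · (1−p)^2
= 15 · 0.18593 · 0.081633 = 0.22767

0.228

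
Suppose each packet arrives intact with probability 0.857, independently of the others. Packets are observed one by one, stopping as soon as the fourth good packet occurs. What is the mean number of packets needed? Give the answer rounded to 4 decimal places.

4.6674

Y = total packets until the fourth success; negative binomial with r=4, p=0.857.
E[Y] = r / p = 4 / 0.857 = 4.667445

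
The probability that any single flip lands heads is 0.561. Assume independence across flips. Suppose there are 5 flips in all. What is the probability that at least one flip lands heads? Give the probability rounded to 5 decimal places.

0.98369

P(at least one) = 1 − P(none) = 1 − (1 − 0.561)^5
= 1 − 0.0163051 = 0.9836949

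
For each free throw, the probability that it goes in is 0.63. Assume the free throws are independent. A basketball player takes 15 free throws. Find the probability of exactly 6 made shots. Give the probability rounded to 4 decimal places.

0.0407

X ~ Binomial(n=15, p=0.63).
P(X=6) = C(15,6) · p^6 · (1−p)^9
= 5005 · 0.062524 · 0.00012996 = 0.040669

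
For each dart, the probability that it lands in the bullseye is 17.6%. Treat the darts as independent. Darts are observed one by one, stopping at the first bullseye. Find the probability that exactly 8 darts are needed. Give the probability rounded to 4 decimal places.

0.0454

Geometric (trials to first success), p = 0.176.
P(Y = 8) = (1−p)^7 · p = 0.25792 · 0.176 = 0.045394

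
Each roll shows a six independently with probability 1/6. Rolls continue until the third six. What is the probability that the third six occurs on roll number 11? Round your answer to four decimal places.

Y = trial on which the third success occurs; negative binomial, r=3, p=0.166667.
P(Y=11) = C(10,2) · p^3 · (1−p)^8
= 45 · 0.0046296 · 0.23257 = 0.048452

0.0485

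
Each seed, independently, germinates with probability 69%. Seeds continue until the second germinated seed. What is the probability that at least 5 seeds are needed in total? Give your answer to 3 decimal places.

0.091

Needing more than 4 seeds ⇔ fewer than 2 successes in the first 4. With X ~ Binomial(4, 0.69), P(Y > 4) = P(X ≤ 1).
  k=0: C(4,0)·0.69^0·0.31^4 = 0.00924
  k=1: C(4,1)·0.69^1·0.31^3 = 0.08222
P(X ≤ 1) = 0.09146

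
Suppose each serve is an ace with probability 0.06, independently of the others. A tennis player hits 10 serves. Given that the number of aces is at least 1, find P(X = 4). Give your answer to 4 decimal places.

X ~ Binomial(10, 0.06). Want P(X=4 | X≥1) = P(X=4) / P(X≥1).
P(X=4) = C(10,4)·0.06^4·0.94^6 = 0.001878
P(X≥1) = 1 − 0.538615 = 0.461385
Ratio = 0.001878 / 0.461385 = 0.004069

0.0041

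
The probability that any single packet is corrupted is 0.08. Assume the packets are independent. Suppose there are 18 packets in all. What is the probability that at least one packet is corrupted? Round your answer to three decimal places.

0.777

P(at least one) = 1 − P(none) = 1 − (1 − 0.08)^18
= 1 − 0.22294 = 0.77706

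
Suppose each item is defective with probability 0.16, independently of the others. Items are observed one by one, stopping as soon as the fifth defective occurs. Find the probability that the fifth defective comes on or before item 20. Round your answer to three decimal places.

0.206

Finishing within 20 items ⇔ at least 5 successes in the first 20. With X ~ Binomial(20, 0.16), P(Y ≤ 20) = 1 − P(X ≤ 4).
  k=0: C(20,0)·0.16^0·0.84^20 = 0.03059
  k=1: C(20,1)·0.16^1·0.84^19 = 0.11654
  k=2: C(20,2)·0.16^2·0.84^18 = 0.21087
  k=3: C(20,3)·0.16^3·0.84^17 = 0.24100
  k=4: C(20,4)·0.16^4·0.84^16 = 0.19509
1 − 0.79409 = 0.20591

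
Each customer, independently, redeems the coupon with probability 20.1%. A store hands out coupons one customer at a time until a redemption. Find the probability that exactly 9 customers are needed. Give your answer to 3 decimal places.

0.033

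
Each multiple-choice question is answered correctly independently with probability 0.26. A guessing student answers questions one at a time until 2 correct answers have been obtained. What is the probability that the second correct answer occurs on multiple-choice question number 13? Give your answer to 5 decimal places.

Y = trial on which the second success occurs; negative binomial, r=2, p=0.26.
P(Y=13) = C(12,1) · p^2 · (1−p)^11
= 12 · 0.0676 · 0.036438 = 0.0295581

0.02956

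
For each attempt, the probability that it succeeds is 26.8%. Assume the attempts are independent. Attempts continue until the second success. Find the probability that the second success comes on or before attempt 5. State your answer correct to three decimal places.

Finishing within 5 attempts ⇔ at least 2 successes in the first 5. With X ~ Binomial(5, 0.268), P(Y ≤ 5) = 1 − P(X ≤ 1).
  k=0: C(5,0)·0.268^0·0.732^5 = 0.21016
  k=1: C(5,1)·0.268^1·0.732^4 = 0.38472
1 − 0.59489 = 0.40511

0.405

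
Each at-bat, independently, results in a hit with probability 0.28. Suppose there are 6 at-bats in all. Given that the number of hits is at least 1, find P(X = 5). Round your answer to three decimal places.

X ~ Binomial(6, 0.28). Want P(X=5 | X≥1) = P(X=5) / P(X≥1).
P(X=5) = C(6,5)·0.28^5·0.72^1 = 0.00743
P(X≥1) = 1 − 0.13931 = 0.86069
Ratio = 0.00743 / 0.86069 = 0.00864

0.009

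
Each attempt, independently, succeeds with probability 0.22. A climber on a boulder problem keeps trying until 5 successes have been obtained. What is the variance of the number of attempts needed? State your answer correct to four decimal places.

80.5785

Y = total attempts until the fifth success; negative binomial with r=5, p=0.22.
Var(Y) = r(1−p)/p² = 5·0.78 / 0.22² = 80.578512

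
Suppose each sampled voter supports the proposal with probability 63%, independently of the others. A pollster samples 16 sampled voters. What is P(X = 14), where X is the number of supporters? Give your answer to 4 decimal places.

0.0255

X ~ Binomial(n=16, p=0.63).
P(X=14) = C(16,14) · p^14 · (1−p)^2
= 120 · 0.0015516 · 0.1369 = 0.025489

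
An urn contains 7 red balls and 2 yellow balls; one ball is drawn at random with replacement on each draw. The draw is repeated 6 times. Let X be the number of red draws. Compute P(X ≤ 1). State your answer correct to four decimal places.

X ~ Binomial(6, 0.777778); P(X ≤ 1) = Σ C(6,k) p^k (1−p)^(6−k) over k:
  k=0: C(6,0)·0.777778^0·0.222222^6 = 0.000120
  k=1: C(6,1)·0.777778^1·0.222222^5 = 0.002529
Total = 0.002649

0.0026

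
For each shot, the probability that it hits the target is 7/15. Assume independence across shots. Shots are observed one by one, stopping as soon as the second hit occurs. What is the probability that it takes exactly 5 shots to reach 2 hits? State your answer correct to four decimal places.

0.1322

Y = trial on which the second success occurs; negative binomial, r=2, p=0.466667.
P(Y=5) = C(4,1) · p^2 · (1−p)^3
= 4 · 0.21778 · 0.1517 = 0.132151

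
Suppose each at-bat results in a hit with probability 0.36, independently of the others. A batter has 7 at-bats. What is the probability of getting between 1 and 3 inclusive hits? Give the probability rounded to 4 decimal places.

0.7394

X ~ Binomial(7, 0.36); P(1 ≤ X ≤ 3) = Σ C(7,k) p^k (1−p)^(7−k) over k:
  k=1: C(7,1)·0.36^1·0.64^6 = 0.173173
  k=2: C(7,2)·0.36^2·0.64^5 = 0.292230
  k=3: C(7,3)·0.36^3·0.64^4 = 0.273965
Total = 0.739368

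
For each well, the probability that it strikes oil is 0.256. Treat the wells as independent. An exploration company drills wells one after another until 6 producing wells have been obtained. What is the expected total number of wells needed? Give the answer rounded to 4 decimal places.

Y = total wells until the sixth success; negative binomial with r=6, p=0.256.
E[Y] = r / p = 6 / 0.256 = 23.437500

23.4375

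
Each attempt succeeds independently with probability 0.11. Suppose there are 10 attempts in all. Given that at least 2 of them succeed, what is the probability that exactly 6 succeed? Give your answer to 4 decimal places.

X ~ Binomial(10, 0.11). Want P(X=6 | X≥2) = P(X=6) / P(X≥2).
P(X=6) = C(10,6)·0.11^6·0.89^4 = 0.000233
P(X≥2) = 1 − 0.311817 − 0.385392 = 0.302791
Ratio = 0.000233 / 0.302791 = 0.000771

0.0008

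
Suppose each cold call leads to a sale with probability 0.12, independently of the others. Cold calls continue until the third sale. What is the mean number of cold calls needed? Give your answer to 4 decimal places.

25.0000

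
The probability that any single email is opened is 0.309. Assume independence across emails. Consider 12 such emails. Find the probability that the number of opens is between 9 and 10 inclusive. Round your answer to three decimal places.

0.002

X ~ Binomial(12, 0.309); P(9 ≤ X ≤ 10) = Σ C(12,k) p^k (1−p)^(12−k) over k:
  k=9: C(12,9)·0.309^9·0.691^3 = 0.00186
  k=10: C(12,10)·0.309^10·0.691^2 = 0.00025
Total = 0.00211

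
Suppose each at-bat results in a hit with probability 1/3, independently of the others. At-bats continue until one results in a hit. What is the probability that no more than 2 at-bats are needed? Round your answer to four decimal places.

Y = number of at-bats to the first success; geometric, p = 0.333333.
P(Y ≤ 2) = 1 − (1−p)^2 = 1 − 0.444444 = 0.555556

0.5556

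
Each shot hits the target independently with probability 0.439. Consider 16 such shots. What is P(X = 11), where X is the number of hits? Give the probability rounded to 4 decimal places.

X ~ Binomial(n=16, p=0.439).
P(X=11) = C(16,11) · p^11 · (1−p)^5
= 4368 · 0.00011671 · 0.055567 = 0.028327

0.0283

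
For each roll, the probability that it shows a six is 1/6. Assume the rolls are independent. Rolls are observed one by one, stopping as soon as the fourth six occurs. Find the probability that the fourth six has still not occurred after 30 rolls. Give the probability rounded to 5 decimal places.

0.23962

Needing more than 30 rolls ⇔ fewer than 4 successes in the first 30. With X ~ Binomial(30, 0.166667), P(Y > 30) = P(X ≤ 3).
  k=0: C(30,0)·0.166667^0·0.833333^30 = 0.0042127
  k=1: C(30,1)·0.166667^1·0.833333^29 = 0.0252763
  k=2: C(30,2)·0.166667^2·0.833333^28 = 0.0733013
  k=3: C(30,3)·0.166667^3·0.833333^27 = 0.1368292
P(X ≤ 3) = 0.2396195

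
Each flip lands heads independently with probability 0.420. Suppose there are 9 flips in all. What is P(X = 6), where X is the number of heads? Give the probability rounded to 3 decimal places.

X ~ Binomial(n=9, p=0.42).
P(X=6) = C(9,6) · p^6 · (1−p)^3
= 84 · 0.005489 · 0.19511 = 0.08996

0.090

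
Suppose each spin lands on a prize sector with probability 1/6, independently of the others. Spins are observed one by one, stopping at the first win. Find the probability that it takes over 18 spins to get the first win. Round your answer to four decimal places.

Y = number of spins to the first success; geometric, p = 0.166667.
P(Y > 18) = P(first 18 all fail) = (1−p)^18 = 0.037561

0.0376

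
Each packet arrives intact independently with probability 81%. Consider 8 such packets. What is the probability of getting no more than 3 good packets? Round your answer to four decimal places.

X ~ Binomial(8, 0.81); P(X ≤ 3) = Σ C(8,k) p^k (1−p)^(8−k) over k:
  k=0: C(8,0)·0.81^0·0.19^8 = 0.000002
  k=1: C(8,1)·0.81^1·0.19^7 = 0.000058
  k=2: C(8,2)·0.81^2·0.19^6 = 0.000864
  k=3: C(8,3)·0.81^3·0.19^5 = 0.007369
Total = 0.008293

0.0083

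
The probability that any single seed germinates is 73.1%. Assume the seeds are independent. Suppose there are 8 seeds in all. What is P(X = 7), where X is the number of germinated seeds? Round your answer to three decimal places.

0.240

X ~ Binomial(n=8, p=0.731).
P(X=7) = C(8,7) · p^7 · (1−p)^1
= 8 · 0.11154 · 0.269 = 0.24003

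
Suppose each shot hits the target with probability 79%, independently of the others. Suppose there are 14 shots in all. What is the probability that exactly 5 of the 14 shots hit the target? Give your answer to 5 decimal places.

0.00049

X ~ Binomial(n=14, p=0.79).
P(X=5) = C(14,5) · p^5 · (1−p)^9
= 2002 · 0.30771 · 7.9428e-07 = 0.0004893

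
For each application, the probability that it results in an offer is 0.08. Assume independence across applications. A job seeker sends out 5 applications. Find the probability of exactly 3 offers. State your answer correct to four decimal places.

0.0043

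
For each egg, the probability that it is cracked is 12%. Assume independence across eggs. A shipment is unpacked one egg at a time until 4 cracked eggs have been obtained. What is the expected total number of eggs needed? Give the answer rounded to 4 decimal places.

33.3333

Y = total eggs until the fourth success; negative binomial with r=4, p=0.12.
E[Y] = r / p = 4 / 0.12 = 33.333333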